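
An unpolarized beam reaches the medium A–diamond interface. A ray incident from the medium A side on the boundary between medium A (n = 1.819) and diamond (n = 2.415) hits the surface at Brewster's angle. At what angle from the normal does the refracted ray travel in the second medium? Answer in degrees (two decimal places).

θ_t ≈ 36.99°

tan θ_B = n₂/n₁ = 2.415/1.819 = 1.3277, so θ_B = 53.01°.
The refracted ray is perpendicular to the reflected ray, so θ_t = 90° − θ_B = 36.99°.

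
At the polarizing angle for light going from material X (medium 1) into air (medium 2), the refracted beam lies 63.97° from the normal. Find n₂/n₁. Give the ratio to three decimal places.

At Brewster incidence θ_B = 90° − θ_t = 90° − 63.97° = 26.03°.
Then n₂/n₁ = tan θ_B = tan 26.03° = 0.488.

n₂/n₁ ≈ 0.488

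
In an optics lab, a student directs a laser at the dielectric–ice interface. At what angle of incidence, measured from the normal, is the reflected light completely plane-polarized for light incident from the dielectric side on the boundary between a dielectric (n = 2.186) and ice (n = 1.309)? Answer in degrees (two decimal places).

Here n₂/n₁ = 1.309/2.186 = 0.5988, and Brewster's law gives tan θ_B = n₂/n₁.
θ_B = arctan(0.5988) = 30.91°.

θ_B ≈ 30.91°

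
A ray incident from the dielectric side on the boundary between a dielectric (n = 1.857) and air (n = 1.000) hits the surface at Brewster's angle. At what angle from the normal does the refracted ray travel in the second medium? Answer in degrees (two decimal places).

θ_B = arctan(n₂/n₁) = arctan(1.000/1.857) = 28.30°.
The refracted ray is perpendicular to the reflected ray, so θ_t = 90° − θ_B = 61.70°.

θ_t ≈ 61.70°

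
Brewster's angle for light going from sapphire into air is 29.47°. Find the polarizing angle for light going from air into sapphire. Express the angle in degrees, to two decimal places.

θ_B' ≈ 60.53°

The two Brewster angles are complementary: θ_B' = 90° − θ_B = 90° − 29.47° = 60.53°.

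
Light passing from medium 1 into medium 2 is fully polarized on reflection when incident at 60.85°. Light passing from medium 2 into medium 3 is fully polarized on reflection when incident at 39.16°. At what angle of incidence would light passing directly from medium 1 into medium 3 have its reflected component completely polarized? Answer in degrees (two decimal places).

θ_B ≈ 55.60°

n₂/n₁ = tan 60.85° = 1.7930 and n₃/n₂ = tan 39.16° = 0.8144.
n₃/n₁ = 1.4602. Then tan θ_B(1→3) = n₃/n₁, so θ_B(1→3) = arctan(1.4602) = 55.60°.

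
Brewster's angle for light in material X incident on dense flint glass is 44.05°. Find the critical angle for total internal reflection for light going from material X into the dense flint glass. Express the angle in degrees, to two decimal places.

θ_c ≈ 75.32°

n₂/n₁ = tan 44.05° = 0.9674; the critical angle satisfies sin θ_c = n₂/n₁.
θ_c = arcsin(0.9674) = 75.32°.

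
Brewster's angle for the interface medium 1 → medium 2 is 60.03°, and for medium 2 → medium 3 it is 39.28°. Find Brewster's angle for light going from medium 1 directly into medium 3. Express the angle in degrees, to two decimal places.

θ_B ≈ 54.81°

tan θ_B(1→2) = n₂/n₁ = tan 60.03° = 1.7341.
tan θ_B(2→3) = n₃/n₂ = tan 39.28° = 0.8179.
So n₃/n₁ = (n₂/n₁)(n₃/n₂) = 1.7341 × 0.8179 = 1.4184.
θ_B(1→3) = arctan(1.4184) = 54.81°.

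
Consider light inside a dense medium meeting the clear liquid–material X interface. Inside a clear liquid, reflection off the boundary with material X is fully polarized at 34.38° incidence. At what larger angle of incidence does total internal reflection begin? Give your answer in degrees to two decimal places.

θ_c ≈ 43.17°

n₂/n₁ = tan 34.38° = 0.6842; the critical angle satisfies sin θ_c = n₂/n₁.
θ_c = arcsin(0.6842) = 43.17°.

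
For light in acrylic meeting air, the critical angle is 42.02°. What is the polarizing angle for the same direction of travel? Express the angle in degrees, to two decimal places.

n₂/n₁ = sin θ_c = sin 42.02° = 0.6694.
tan θ_B equals the same ratio, so θ_B = arctan(0.6694) = 33.80°.

θ_B ≈ 33.80°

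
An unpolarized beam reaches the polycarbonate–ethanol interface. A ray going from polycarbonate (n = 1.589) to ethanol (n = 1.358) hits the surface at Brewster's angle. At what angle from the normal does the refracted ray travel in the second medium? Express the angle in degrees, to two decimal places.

First find Brewster's angle: tan θ_B = 1.358/1.589 = 0.8546, giving θ_B = 40.52°.
The refracted ray is perpendicular to the reflected ray, so θ_t = 90° − θ_B = 49.48°.

θ_t ≈ 49.48°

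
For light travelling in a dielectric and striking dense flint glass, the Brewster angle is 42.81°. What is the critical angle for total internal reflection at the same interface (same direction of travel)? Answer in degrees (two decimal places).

θ_c ≈ 67.87°

From Brewster, n₂/n₁ = tan θ_B = tan 42.81° = 0.9263.
Then sin θ_c = n₂/n₁ = 0.9263, so θ_c = arcsin 0.9263 = 67.87°.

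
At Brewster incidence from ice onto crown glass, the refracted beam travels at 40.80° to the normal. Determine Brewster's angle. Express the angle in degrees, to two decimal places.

θ_B ≈ 49.20°

At Brewster's angle the reflected and refracted rays are perpendicular, so θ_B + θ_t = 90°.
θ_B = 90° − 40.80° = 49.20°.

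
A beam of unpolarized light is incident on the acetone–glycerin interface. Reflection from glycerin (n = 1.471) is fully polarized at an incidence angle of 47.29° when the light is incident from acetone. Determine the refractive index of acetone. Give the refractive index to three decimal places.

Full polarization of the reflected beam means tan θ_B = n₂/n₁, where n₁ is the incident medium (acetone).
n₁ = n₂ / tan θ_B = 1.471 / tan 47.29° = 1.358.

n ≈ 1.358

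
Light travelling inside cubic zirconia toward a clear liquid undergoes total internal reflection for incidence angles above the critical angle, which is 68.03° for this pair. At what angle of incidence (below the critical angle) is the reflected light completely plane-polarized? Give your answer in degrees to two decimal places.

sin θ_c = n₂/n₁, so n₂/n₁ = sin 68.03° = 0.9274.
Brewster: tan θ_B = n₂/n₁ = 0.9274.
θ_B = arctan(0.9274) = 42.84°.

θ_B ≈ 42.84°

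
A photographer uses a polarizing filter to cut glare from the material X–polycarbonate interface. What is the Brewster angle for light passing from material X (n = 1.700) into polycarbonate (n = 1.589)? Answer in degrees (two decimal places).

Here n₂/n₁ = 1.589/1.700 = 0.9347, and Brewster's law gives tan θ_B = n₂/n₁.
θ_B = arctan(0.9347) = 43.07°.

θ_B ≈ 43.07°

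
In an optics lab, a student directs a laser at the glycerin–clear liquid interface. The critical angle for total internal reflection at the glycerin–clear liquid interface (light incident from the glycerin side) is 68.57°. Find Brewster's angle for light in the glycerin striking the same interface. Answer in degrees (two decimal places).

sin θ_c = n₂/n₁, so n₂/n₁ = sin 68.57° = 0.9309.
Brewster: tan θ_B = n₂/n₁ = 0.9309.
θ_B = arctan(0.9309) = 42.95°.

θ_B ≈ 42.95°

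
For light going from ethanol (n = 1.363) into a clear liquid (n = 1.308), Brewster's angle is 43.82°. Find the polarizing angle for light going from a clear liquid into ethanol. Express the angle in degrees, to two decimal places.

θ_B' ≈ 46.18°

Reversing the direction swaps n₁ and n₂, so tan θ_B' = 1/tan θ_B and θ_B' = 90° − θ_B.
Hence θ_B' = 90° − 43.82° = 46.18°.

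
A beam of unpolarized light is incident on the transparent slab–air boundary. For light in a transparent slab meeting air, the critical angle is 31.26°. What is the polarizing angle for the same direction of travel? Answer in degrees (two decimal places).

θ_B ≈ 27.43°

sin θ_c = n₂/n₁, so n₂/n₁ = sin 31.26° = 0.5189.
Brewster: tan θ_B = n₂/n₁ = 0.5189.
θ_B = arctan(0.5189) = 27.43°.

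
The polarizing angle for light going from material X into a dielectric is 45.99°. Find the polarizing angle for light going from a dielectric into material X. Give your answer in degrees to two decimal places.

θ_B' ≈ 44.01°

tan θ_B' = n₁/n₂ = 1/tan θ_B, so θ_B' = 90° − θ_B.
θ_B' = 90° − 45.99° = 44.01°.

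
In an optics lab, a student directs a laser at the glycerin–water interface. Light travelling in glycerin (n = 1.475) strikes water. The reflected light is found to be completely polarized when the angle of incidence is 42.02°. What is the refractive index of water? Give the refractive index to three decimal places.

Brewster's law: tan θ_B = n₂/n₁ (light incident in glycerin, refracted into water).
n₂ = n₁ tan θ_B = 1.475 × tan 42.02° = 1.329.

n ≈ 1.329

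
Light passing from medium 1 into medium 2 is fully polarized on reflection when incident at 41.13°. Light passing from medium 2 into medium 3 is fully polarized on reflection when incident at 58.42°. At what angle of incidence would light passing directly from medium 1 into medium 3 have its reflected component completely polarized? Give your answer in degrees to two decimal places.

θ_B ≈ 54.86°

tan θ_B(1→2) = n₂/n₁ = tan 41.13° = 0.8733.
tan θ_B(2→3) = n₃/n₂ = tan 58.42° = 1.6267.
So n₃/n₁ = (n₂/n₁)(n₃/n₂) = 0.8733 × 1.6267 = 1.4206.
θ_B(1→3) = arctan(1.4206) = 54.86°.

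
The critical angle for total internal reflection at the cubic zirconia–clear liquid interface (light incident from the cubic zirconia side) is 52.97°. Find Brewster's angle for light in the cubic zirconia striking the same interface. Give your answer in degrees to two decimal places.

sin θ_c = n₂/n₁, so n₂/n₁ = sin 52.97° = 0.7983.
Brewster: tan θ_B = n₂/n₁ = 0.7983.
θ_B = arctan(0.7983) = 38.60°.

θ_B ≈ 38.60°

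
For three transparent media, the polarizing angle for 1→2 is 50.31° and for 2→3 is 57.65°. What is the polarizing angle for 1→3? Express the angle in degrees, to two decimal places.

θ_B ≈ 62.27°

n₂/n₁ = tan 50.31° = 1.2049 and n₃/n₂ = tan 57.65° = 1.5788.
Multiplying, n₃/n₁ = 1.2049 × 1.5788 = 1.9023, and θ_B(1→3) = arctan 1.9023 = 62.27°.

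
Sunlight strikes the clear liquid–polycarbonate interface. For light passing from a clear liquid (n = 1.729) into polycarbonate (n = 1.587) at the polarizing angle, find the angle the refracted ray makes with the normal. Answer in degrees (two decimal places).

θ_t ≈ 47.45°

First find Brewster's angle: tan θ_B = 1.587/1.729 = 0.9179, giving θ_B = 42.55°.
The refracted ray is perpendicular to the reflected ray, so θ_t = 90° − θ_B = 47.45°.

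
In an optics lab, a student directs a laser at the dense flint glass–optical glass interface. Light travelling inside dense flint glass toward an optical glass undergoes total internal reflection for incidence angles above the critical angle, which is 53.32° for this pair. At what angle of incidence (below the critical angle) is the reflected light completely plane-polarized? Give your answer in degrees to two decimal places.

θ_B ≈ 38.73°

At the critical angle sin θ_c = n₂/n₁, giving n₂/n₁ = sin 53.32° = 0.8020.
Then tan θ_B = n₂/n₁ = 0.8020, so θ_B = arctan 0.8020 = 38.73°.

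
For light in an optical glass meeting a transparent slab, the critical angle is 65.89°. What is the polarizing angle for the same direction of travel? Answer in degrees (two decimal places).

θ_B ≈ 42.39°

sin θ_c = n₂/n₁, so n₂/n₁ = sin 65.89° = 0.9128.
Brewster: tan θ_B = n₂/n₁ = 0.9128.
θ_B = arctan(0.9128) = 42.39°.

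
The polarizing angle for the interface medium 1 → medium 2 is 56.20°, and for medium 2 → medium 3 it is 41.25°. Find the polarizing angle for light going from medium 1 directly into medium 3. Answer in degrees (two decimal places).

tan θ_B(1→2) = n₂/n₁ = tan 56.20° = 1.4938.
tan θ_B(2→3) = n₃/n₂ = tan 41.25° = 0.8770.
Multiplying, n₃/n₁ = 1.4938 × 0.8770 = 1.3100, and θ_B(1→3) = arctan 1.3100 = 52.64°.

θ_B ≈ 52.64°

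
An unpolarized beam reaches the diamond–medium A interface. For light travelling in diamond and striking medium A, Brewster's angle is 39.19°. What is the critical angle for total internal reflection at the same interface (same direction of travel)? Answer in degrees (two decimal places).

n₂/n₁ = tan 39.19° = 0.8153; the critical angle satisfies sin θ_c = n₂/n₁.
θ_c = arcsin(0.8153) = 54.62°.

θ_c ≈ 54.62°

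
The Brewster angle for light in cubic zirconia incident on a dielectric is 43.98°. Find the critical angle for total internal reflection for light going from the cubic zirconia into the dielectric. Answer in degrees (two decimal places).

θ_c ≈ 74.80°

n₂/n₁ = tan 43.98° = 0.9650; the critical angle satisfies sin θ_c = n₂/n₁.
θ_c = arcsin(0.9650) = 74.80°.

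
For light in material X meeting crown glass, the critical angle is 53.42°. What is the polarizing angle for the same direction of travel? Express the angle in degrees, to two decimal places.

n₂/n₁ = sin θ_c = sin 53.42° = 0.8030.
tan θ_B equals the same ratio, so θ_B = arctan(0.8030) = 38.77°.

θ_B ≈ 38.77°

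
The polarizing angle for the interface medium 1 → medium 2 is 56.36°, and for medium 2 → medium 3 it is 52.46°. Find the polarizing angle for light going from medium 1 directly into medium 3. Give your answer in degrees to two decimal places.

tan θ_B(1→2) = n₂/n₁ = tan 56.36° = 1.5028.
tan θ_B(2→3) = n₃/n₂ = tan 52.46° = 1.3013.
So n₃/n₁ = (n₂/n₁)(n₃/n₂) = 1.5028 × 1.3013 = 1.9557.
θ_B(1→3) = arctan(1.9557) = 62.92°.

θ_B ≈ 62.92°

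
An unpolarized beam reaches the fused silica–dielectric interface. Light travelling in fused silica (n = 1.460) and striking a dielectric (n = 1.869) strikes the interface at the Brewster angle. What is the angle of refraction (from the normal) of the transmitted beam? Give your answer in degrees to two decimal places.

θ_t ≈ 38.00°

θ_B = arctan(n₂/n₁) = arctan(1.869/1.460) = 52.00°.
Since θ_B + θ_t = 90° at Brewster incidence, θ_t = 90° − 52.00° = 38.00°.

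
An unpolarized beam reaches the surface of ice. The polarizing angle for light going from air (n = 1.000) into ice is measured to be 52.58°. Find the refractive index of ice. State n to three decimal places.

Full polarization of the reflected beam means tan θ_B = n₂/n₁, where n₁ is the incident medium (air).
n₂ = n₁ tan θ_B = 1.000 × tan 52.58° = 1.307.

n ≈ 1.307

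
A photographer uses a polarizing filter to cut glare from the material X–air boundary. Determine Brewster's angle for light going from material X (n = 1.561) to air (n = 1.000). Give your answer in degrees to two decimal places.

Here n₂/n₁ = 1.000/1.561 = 0.6406, and Brewster's law gives tan θ_B = n₂/n₁.
θ_B = arctan(0.6406) = 32.64°.

θ_B ≈ 32.64°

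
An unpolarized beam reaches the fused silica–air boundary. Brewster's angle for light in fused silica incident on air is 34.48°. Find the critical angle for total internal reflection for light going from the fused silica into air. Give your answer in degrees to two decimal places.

θ_c ≈ 43.37°

tan θ_B = n₂/n₁ = tan 34.48° = 0.6868.
Total internal reflection: sin θ_c = n₂/n₁ = 0.6868.
θ_c = arcsin(0.6868) = 43.37°.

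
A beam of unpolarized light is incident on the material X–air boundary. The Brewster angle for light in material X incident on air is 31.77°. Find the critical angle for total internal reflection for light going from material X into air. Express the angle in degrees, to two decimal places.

θ_c ≈ 38.27°

From Brewster, n₂/n₁ = tan θ_B = tan 31.77° = 0.6193.
Then sin θ_c = n₂/n₁ = 0.6193, so θ_c = arcsin 0.6193 = 38.27°.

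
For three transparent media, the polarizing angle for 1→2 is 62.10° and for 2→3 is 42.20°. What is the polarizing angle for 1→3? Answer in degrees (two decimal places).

θ_B ≈ 59.72°

Each Brewster angle gives a ratio: n₂/n₁ = tan 62.10° = 1.8887, n₃/n₂ = tan 42.20° = 0.9067.
So n₃/n₁ = (n₂/n₁)(n₃/n₂) = 1.8887 × 0.9067 = 1.7125.
θ_B(1→3) = arctan(1.7125) = 59.72°.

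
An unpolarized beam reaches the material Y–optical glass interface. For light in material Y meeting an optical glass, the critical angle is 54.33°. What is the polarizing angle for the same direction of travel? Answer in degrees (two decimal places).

θ_B ≈ 39.09°

sin θ_c = n₂/n₁, so n₂/n₁ = sin 54.33° = 0.8124.
Brewster: tan θ_B = n₂/n₁ = 0.8124.
θ_B = arctan(0.8124) = 39.09°.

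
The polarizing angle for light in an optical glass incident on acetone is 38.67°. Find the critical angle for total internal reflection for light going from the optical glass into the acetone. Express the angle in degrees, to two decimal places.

n₂/n₁ = tan 38.67° = 0.8003; the critical angle satisfies sin θ_c = n₂/n₁.
θ_c = arcsin(0.8003) = 53.16°.

θ_c ≈ 53.16°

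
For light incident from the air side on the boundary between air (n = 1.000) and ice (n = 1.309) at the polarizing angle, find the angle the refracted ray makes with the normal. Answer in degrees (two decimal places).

First find Brewster's angle: tan θ_B = 1.309/1.000 = 1.3090, giving θ_B = 52.62°.
The refracted ray is perpendicular to the reflected ray, so θ_t = 90° − θ_B = 37.38°.

θ_t ≈ 37.38°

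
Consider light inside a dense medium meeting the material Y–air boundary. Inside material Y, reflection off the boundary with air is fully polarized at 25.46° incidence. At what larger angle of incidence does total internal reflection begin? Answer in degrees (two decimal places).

θ_c ≈ 28.43°

From Brewster, n₂/n₁ = tan θ_B = tan 25.46° = 0.4761.
Then sin θ_c = n₂/n₁ = 0.4761, so θ_c = arcsin 0.4761 = 28.43°.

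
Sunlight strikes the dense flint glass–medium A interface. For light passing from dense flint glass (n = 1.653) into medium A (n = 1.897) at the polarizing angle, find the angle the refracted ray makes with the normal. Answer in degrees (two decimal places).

θ_t ≈ 41.07°

First find Brewster's angle: tan θ_B = 1.897/1.653 = 1.1476, giving θ_B = 48.93°.
Since θ_B + θ_t = 90° at Brewster incidence, θ_t = 90° − 48.93° = 41.07°.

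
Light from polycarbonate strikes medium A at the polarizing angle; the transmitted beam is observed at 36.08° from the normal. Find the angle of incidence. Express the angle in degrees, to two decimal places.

θ_B ≈ 53.92°

Since the reflected and refracted rays are at right angles at the polarizing angle, θ_B + θ_t = 90°.
So θ_B = 90° − θ_t = 90° − 36.08° = 53.92°.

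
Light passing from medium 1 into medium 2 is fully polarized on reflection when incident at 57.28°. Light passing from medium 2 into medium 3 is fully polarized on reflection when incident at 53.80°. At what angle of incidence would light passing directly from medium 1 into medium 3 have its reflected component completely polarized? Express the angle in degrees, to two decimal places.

Each Brewster angle gives a ratio: n₂/n₁ = tan 57.28° = 1.5565, n₃/n₂ = tan 53.80° = 1.3663.
So n₃/n₁ = (n₂/n₁)(n₃/n₂) = 1.5565 × 1.3663 = 2.1266.
θ_B(1→3) = arctan(2.1266) = 64.82°.

θ_B ≈ 64.82°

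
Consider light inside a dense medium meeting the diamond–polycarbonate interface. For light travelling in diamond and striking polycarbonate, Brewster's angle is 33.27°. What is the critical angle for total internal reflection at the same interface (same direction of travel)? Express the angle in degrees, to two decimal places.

θ_c ≈ 41.01°

tan θ_B = n₂/n₁ = tan 33.27° = 0.6561.
Total internal reflection: sin θ_c = n₂/n₁ = 0.6561.
θ_c = arcsin(0.6561) = 41.01°.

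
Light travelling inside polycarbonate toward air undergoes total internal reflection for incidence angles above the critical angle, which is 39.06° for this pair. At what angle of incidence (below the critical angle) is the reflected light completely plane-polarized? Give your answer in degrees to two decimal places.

sin θ_c = n₂/n₁, so n₂/n₁ = sin 39.06° = 0.6301.
Brewster: tan θ_B = n₂/n₁ = 0.6301.
θ_B = arctan(0.6301) = 32.22°.

θ_B ≈ 32.22°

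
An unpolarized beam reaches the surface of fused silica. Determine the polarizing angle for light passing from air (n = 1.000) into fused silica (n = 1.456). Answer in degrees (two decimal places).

θ_B ≈ 55.52°

Brewster's condition: tan θ_B = n₂/n₁ = 1.456/1.000 = 1.4560.
θ_B = arctan(1.4560) = 55.52°.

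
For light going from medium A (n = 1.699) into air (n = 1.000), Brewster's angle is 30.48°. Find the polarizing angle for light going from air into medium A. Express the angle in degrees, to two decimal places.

θ_B' ≈ 59.52°

Reversing the direction swaps n₁ and n₂, so tan θ_B' = 1/tan θ_B and θ_B' = 90° − θ_B.
Hence θ_B' = 90° − 30.48° = 59.52°.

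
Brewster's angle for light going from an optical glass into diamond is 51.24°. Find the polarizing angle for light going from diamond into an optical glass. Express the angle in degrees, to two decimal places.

θ_B' ≈ 38.76°

Reversing the direction swaps n₁ and n₂, so tan θ_B' = 1/tan θ_B and θ_B' = 90° − θ_B.
Hence θ_B' = 90° − 51.24° = 38.76°.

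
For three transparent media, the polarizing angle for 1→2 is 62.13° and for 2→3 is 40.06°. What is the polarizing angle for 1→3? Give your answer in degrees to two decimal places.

θ_B ≈ 57.84°

Each Brewster angle gives a ratio: n₂/n₁ = tan 62.13° = 1.8911, n₃/n₂ = tan 40.06° = 0.8409.
So n₃/n₁ = (n₂/n₁)(n₃/n₂) = 1.8911 × 0.8409 = 1.5902.
θ_B(1→3) = arctan(1.5902) = 57.84°.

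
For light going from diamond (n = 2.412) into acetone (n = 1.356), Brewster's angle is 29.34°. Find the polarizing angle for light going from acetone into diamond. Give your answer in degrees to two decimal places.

θ_B' ≈ 60.66°

The two Brewster angles are complementary: θ_B' = 90° − θ_B = 90° − 29.34° = 60.66°.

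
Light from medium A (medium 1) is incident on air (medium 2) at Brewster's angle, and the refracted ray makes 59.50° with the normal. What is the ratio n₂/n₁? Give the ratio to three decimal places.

n₂/n₁ ≈ 0.589

At Brewster incidence θ_B = 90° − θ_t = 90° − 59.50° = 30.50°.
tan θ_B = n₂/n₁, so n₂/n₁ = tan 30.50° = 0.589.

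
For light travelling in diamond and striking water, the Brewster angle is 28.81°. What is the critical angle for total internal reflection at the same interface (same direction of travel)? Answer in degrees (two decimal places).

From Brewster, n₂/n₁ = tan θ_B = tan 28.81° = 0.5500.
Then sin θ_c = n₂/n₁ = 0.5500, so θ_c = arcsin 0.5500 = 33.37°.

θ_c ≈ 33.37°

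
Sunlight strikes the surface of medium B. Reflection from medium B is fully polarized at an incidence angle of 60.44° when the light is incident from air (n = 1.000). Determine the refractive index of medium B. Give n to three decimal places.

At the polarizing angle, tan θ_B = n₂/n₁ with n₁ on the incident side (air) and n₂ on the transmitted side (medium B).
n₂ = n₁ tan θ_B = 1.000 × tan 60.44° = 1.763.

n ≈ 1.763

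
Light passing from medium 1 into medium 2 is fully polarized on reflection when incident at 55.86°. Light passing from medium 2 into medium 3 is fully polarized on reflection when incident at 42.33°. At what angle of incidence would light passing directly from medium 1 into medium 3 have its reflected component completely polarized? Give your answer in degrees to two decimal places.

θ_B ≈ 53.34°

Each Brewster angle gives a ratio: n₂/n₁ = tan 55.86° = 1.4748, n₃/n₂ = tan 42.33° = 0.9109.
So n₃/n₁ = (n₂/n₁)(n₃/n₂) = 1.4748 × 0.9109 = 1.3434.
θ_B(1→3) = arctan(1.3434) = 53.34°.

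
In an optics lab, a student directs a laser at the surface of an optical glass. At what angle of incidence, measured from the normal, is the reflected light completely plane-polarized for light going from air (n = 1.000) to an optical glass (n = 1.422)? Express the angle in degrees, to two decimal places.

Brewster's condition: tan θ_B = n₂/n₁ = 1.422/1.000 = 1.4220.
So θ_B = arctan 1.4220 = 54.88°.

θ_B ≈ 54.88°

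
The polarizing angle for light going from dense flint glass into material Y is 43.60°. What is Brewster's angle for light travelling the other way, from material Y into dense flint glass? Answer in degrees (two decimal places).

θ_B' ≈ 46.40°

The two Brewster angles are complementary: θ_B' = 90° − θ_B = 90° − 43.60° = 46.40°.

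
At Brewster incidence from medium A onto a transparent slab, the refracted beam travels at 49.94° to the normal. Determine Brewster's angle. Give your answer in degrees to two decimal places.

Since the reflected and refracted rays are at right angles at the polarizing angle, θ_B + θ_t = 90°.
θ_B = 90° − 49.94° = 40.06°.

θ_B ≈ 40.06°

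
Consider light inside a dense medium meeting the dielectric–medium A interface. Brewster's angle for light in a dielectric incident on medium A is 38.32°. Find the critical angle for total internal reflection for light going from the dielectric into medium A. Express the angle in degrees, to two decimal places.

tan θ_B = n₂/n₁ = tan 38.32° = 0.7903.
Total internal reflection: sin θ_c = n₂/n₁ = 0.7903.
θ_c = arcsin(0.7903) = 52.22°.

θ_c ≈ 52.22°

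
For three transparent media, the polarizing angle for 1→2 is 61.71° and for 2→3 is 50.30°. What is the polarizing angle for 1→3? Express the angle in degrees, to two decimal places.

tan θ_B(1→2) = n₂/n₁ = tan 61.71° = 1.8580.
tan θ_B(2→3) = n₃/n₂ = tan 50.30° = 1.2045.
n₃/n₁ = 2.2379. Then tan θ_B(1→3) = n₃/n₁, so θ_B(1→3) = arctan(2.2379) = 65.92°.

θ_B ≈ 65.92°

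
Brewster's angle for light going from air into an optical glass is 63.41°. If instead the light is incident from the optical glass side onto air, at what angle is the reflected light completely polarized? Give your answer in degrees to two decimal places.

tan θ_B' = n₁/n₂ = 1/tan θ_B, so θ_B' = 90° − θ_B.
θ_B' = 90° − 63.41° = 26.59°.

θ_B' ≈ 26.59°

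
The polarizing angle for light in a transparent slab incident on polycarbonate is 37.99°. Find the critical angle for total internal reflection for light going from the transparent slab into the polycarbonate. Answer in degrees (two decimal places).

n₂/n₁ = tan 37.99° = 0.7810; the critical angle satisfies sin θ_c = n₂/n₁.
θ_c = arcsin(0.7810) = 51.35°.

θ_c ≈ 51.35°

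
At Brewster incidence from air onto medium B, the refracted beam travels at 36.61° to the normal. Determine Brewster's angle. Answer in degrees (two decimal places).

At Brewster's angle the reflected and refracted rays are perpendicular, so θ_B + θ_t = 90°.
So θ_B = 90° − θ_t = 90° − 36.61° = 53.39°.

θ_B ≈ 53.39°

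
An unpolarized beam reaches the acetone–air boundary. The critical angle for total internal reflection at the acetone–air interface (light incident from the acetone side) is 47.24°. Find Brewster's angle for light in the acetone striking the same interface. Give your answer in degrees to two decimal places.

sin θ_c = n₂/n₁, so n₂/n₁ = sin 47.24° = 0.7342.
Brewster: tan θ_B = n₂/n₁ = 0.7342.
θ_B = arctan(0.7342) = 36.29°.

θ_B ≈ 36.29°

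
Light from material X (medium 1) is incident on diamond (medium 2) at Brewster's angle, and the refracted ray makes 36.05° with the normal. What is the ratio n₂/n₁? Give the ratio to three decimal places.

n₂/n₁ ≈ 1.374

θ_B + θ_t = 90°, so θ_B = 90° − 36.05° = 53.95°.
tan θ_B = n₂/n₁, so n₂/n₁ = tan 53.95° = 1.374.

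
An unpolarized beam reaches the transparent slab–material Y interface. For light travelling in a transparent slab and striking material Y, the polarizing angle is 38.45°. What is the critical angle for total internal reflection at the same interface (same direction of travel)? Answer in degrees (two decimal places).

θ_c ≈ 52.56°

From Brewster, n₂/n₁ = tan θ_B = tan 38.45° = 0.7940.
Then sin θ_c = n₂/n₁ = 0.7940, so θ_c = arcsin 0.7940 = 52.56°.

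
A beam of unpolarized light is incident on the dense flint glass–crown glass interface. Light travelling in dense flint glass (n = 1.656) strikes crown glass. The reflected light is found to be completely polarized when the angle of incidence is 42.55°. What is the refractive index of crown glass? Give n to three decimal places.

Brewster's law: tan θ_B = n₂/n₁ (light incident in dense flint glass, refracted into crown glass).
n₂ = n₁ tan θ_B = 1.656 × tan 42.55° = 1.520.

n ≈ 1.520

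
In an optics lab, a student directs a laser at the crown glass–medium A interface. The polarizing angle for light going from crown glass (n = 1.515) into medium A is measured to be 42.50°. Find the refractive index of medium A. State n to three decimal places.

n ≈ 1.388

Full polarization of the reflected beam means tan θ_B = n₂/n₁, where n₁ is the incident medium (crown glass).
n₂ = n₁ tan θ_B = 1.515 × tan 42.50° = 1.388.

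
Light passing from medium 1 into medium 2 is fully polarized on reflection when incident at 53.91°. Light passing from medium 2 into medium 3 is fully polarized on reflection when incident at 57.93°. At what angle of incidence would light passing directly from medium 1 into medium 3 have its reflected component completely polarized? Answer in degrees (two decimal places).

θ_B ≈ 65.45°

tan θ_B(1→2) = n₂/n₁ = tan 53.91° = 1.3718.
tan θ_B(2→3) = n₃/n₂ = tan 57.93° = 1.5960.
Multiplying, n₃/n₁ = 1.3718 × 1.5960 = 2.1895, and θ_B(1→3) = arctan 2.1895 = 65.45°.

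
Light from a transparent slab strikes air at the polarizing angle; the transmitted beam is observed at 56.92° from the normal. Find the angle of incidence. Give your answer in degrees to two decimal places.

θ_B ≈ 33.08°

At Brewster's angle the reflected and refracted rays are perpendicular, so θ_B + θ_t = 90°.
So θ_B = 90° − θ_t = 90° − 56.92° = 33.08°.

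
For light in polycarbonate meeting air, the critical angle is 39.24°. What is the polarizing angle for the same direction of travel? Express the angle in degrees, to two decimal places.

n₂/n₁ = sin θ_c = sin 39.24° = 0.6326.
tan θ_B equals the same ratio, so θ_B = arctan(0.6326) = 32.32°.

θ_B ≈ 32.32°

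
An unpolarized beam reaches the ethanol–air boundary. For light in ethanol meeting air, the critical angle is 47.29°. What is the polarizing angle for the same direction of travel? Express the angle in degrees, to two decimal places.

θ_B ≈ 36.31°

sin θ_c = n₂/n₁, so n₂/n₁ = sin 47.29° = 0.7348.
Brewster: tan θ_B = n₂/n₁ = 0.7348.
θ_B = arctan(0.7348) = 36.31°.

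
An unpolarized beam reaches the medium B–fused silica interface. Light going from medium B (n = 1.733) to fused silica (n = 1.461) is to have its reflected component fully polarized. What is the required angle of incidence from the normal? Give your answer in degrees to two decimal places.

θ_B ≈ 40.13°

Here n₂/n₁ = 1.461/1.733 = 0.8430, and Brewster's law gives tan θ_B = n₂/n₁. Taking the arctangent, θ_B = 40.13°.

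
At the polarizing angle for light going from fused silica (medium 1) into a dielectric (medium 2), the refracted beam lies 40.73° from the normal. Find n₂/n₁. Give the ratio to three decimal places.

θ_B + θ_t = 90°, so θ_B = 90° − 40.73° = 49.27°.
tan θ_B = n₂/n₁, so n₂/n₁ = tan 49.27° = 1.161.

n₂/n₁ ≈ 1.161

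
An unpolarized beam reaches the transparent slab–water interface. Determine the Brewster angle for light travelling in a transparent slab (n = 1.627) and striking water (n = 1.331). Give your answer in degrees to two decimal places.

At Brewster's angle the reflected and refracted rays are perpendicular, which with Snell's law gives tan θ_B = n₂/n₁.
Here n₂/n₁ = 1.331/1.627 = 0.8181, and Brewster's law gives tan θ_B = n₂/n₁.
So θ_B = arctan 0.8181 = 39.29°.

θ_B ≈ 39.29°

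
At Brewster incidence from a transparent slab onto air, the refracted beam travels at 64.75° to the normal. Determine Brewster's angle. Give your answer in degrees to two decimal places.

Brewster's condition makes the reflected and refracted beams perpendicular: θ_B + θ_t = 90°.
So θ_B = 90° − θ_t = 90° − 64.75° = 25.25°.

θ_B ≈ 25.25°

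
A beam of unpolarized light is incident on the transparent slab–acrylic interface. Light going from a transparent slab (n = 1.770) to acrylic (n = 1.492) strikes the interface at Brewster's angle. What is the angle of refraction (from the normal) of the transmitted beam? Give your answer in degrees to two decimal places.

First find Brewster's angle: tan θ_B = 1.492/1.770 = 0.8429, giving θ_B = 40.13°.
At Brewster's angle the reflected and refracted rays are perpendicular, so θ_t = 90° − θ_B = 90° − 40.13° = 49.87°.

θ_t ≈ 49.87°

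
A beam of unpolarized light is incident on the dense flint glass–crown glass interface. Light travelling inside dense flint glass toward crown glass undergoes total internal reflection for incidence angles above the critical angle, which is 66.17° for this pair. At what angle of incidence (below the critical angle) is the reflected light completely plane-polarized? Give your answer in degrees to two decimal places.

θ_B ≈ 42.45°

At the critical angle sin θ_c = n₂/n₁, giving n₂/n₁ = sin 66.17° = 0.9147.
Then tan θ_B = n₂/n₁ = 0.9147, so θ_B = arctan 0.9147 = 42.45°.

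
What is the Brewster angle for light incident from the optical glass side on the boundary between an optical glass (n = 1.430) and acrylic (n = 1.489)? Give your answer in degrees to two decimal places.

tan θ_B = n₂/n₁ = 1.489/1.430 = 1.0413. Taking the arctangent, θ_B = 46.16°.

θ_B ≈ 46.16°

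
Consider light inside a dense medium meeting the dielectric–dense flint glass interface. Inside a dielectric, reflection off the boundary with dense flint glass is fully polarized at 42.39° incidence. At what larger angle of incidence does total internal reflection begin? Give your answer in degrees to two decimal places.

tan θ_B = n₂/n₁ = tan 42.39° = 0.9128.
Total internal reflection: sin θ_c = n₂/n₁ = 0.9128.
θ_c = arcsin(0.9128) = 65.90°.

θ_c ≈ 65.90°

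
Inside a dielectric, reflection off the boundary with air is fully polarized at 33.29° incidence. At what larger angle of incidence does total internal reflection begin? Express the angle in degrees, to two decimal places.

θ_c ≈ 41.04°

From Brewster, n₂/n₁ = tan θ_B = tan 33.29° = 0.6566.
Then sin θ_c = n₂/n₁ = 0.6566, so θ_c = arcsin 0.6566 = 41.04°.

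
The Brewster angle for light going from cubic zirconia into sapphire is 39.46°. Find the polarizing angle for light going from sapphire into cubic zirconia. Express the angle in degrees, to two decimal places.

θ_B' ≈ 50.54°

Reversing the direction swaps n₁ and n₂, so tan θ_B' = 1/tan θ_B and θ_B' = 90° − θ_B.
Hence θ_B' = 90° − 39.46° = 50.54°.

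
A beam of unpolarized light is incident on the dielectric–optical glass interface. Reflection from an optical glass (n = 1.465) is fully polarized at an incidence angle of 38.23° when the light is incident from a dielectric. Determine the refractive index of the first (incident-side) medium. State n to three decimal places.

n ≈ 1.860

Full polarization of the reflected beam means tan θ_B = n₂/n₁, where n₁ is the incident medium (a dielectric).
n₁ = n₂ / tan θ_B = 1.465 / tan 38.23° = 1.860.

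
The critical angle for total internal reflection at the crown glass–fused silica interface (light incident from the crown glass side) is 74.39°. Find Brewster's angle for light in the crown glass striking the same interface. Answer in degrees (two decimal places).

θ_B ≈ 43.92°

At the critical angle sin θ_c = n₂/n₁, giving n₂/n₁ = sin 74.39° = 0.9631.
Then tan θ_B = n₂/n₁ = 0.9631, so θ_B = arctan 0.9631 = 43.92°.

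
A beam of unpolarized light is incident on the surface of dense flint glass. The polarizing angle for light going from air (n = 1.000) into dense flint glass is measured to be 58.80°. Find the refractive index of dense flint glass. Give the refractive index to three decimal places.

At the polarizing angle, tan θ_B = n₂/n₁ with n₁ on the incident side (air) and n₂ on the transmitted side (dense flint glass).
n₂ = n₁ tan θ_B = 1.000 × tan 58.80° = 1.651.

n ≈ 1.651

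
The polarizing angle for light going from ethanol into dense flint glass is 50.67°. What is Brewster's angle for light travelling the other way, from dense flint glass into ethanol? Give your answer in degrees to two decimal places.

θ_B' ≈ 39.33°

Reversing the direction swaps n₁ and n₂, so tan θ_B' = 1/tan θ_B and θ_B' = 90° − θ_B.
Hence θ_B' = 90° − 50.67° = 39.33°.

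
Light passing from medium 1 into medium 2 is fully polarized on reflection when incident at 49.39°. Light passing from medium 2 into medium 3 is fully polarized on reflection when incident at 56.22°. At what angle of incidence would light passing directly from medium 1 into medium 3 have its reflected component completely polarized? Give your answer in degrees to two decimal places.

θ_B ≈ 60.16°

Each Brewster angle gives a ratio: n₂/n₁ = tan 49.39° = 1.1663, n₃/n₂ = tan 56.22° = 1.4949.
n₃/n₁ = 1.7435. Then tan θ_B(1→3) = n₃/n₁, so θ_B(1→3) = arctan(1.7435) = 60.16°.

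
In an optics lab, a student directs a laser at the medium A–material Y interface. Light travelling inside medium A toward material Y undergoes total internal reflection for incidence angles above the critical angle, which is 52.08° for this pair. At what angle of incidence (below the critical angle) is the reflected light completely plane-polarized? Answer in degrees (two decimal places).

θ_B ≈ 38.27°

At the critical angle sin θ_c = n₂/n₁, giving n₂/n₁ = sin 52.08° = 0.7889.
Then tan θ_B = n₂/n₁ = 0.7889, so θ_B = arctan 0.7889 = 38.27°.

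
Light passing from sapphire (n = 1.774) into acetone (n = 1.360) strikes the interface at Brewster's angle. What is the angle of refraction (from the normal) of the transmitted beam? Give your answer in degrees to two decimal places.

θ_t ≈ 52.53°

First find Brewster's angle: tan θ_B = 1.360/1.774 = 0.7666, giving θ_B = 37.47°.
The refracted ray is perpendicular to the reflected ray, so θ_t = 90° − θ_B = 52.53°.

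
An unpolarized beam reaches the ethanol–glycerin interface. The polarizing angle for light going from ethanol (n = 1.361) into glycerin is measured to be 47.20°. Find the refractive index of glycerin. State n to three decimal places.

n ≈ 1.470

Full polarization of the reflected beam means tan θ_B = n₂/n₁, where n₁ is the incident medium (ethanol).
n₂ = n₁ tan θ_B = 1.361 × tan 47.20° = 1.470.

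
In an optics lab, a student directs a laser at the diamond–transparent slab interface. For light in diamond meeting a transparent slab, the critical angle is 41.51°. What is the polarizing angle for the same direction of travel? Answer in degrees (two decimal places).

θ_B ≈ 33.53°

At the critical angle sin θ_c = n₂/n₁, giving n₂/n₁ = sin 41.51° = 0.6628.
Then tan θ_B = n₂/n₁ = 0.6628, so θ_B = arctan 0.6628 = 33.53°.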